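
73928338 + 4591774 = 78520112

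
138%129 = 9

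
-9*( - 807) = 7263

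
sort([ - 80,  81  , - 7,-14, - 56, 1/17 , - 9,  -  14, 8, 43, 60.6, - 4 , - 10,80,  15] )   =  [ - 80, - 56, - 14,  -  14,  -  10,  -  9, - 7 , - 4, 1/17, 8,15, 43, 60.6 , 80,81]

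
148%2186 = 148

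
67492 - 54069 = 13423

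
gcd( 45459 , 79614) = 9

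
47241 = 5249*9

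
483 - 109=374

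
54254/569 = 54254/569 = 95.35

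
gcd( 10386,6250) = 2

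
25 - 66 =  - 41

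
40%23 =17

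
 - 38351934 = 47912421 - 86264355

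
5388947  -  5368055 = 20892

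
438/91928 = 219/45964= 0.00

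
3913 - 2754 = 1159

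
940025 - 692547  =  247478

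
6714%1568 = 442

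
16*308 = 4928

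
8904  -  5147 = 3757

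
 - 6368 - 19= -6387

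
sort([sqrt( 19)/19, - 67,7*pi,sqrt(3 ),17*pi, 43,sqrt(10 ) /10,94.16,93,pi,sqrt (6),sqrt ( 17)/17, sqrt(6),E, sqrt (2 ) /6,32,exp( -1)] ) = [ - 67,sqrt( 19)/19,sqrt (2 )/6 , sqrt( 17 ) /17,sqrt ( 10)/10, exp( - 1 ) , sqrt(3 ),sqrt ( 6),sqrt(6),E,pi,7*pi,32,43,17*pi,93, 94.16] 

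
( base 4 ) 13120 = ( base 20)13c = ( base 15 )217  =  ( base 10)472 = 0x1d8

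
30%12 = 6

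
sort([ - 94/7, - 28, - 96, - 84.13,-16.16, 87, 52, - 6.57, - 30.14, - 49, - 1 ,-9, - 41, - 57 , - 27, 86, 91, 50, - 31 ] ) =[ - 96, - 84.13, - 57, - 49,  -  41,-31, - 30.14, - 28,  -  27, -16.16, - 94/7 , - 9,-6.57, - 1,50, 52,  86 , 87, 91]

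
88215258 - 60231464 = 27983794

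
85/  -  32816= - 1+32731/32816 = - 0.00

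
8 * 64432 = 515456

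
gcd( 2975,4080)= 85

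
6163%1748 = 919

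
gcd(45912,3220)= 4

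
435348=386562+48786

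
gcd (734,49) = 1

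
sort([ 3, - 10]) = [-10, 3] 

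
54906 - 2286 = 52620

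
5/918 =5/918= 0.01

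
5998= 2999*2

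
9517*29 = 275993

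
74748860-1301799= 73447061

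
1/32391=1/32391= 0.00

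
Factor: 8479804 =2^2*17^1*124703^1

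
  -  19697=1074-20771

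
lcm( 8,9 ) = 72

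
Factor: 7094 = 2^1*3547^1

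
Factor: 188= 2^2*47^1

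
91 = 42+49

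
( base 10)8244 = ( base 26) C52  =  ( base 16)2034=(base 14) 300c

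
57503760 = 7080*8122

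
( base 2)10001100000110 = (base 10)8966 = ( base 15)29cb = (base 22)IBC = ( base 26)d6m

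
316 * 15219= 4809204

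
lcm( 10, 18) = 90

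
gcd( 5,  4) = 1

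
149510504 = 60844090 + 88666414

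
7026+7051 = 14077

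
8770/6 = 1461 + 2/3 = 1461.67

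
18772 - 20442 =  - 1670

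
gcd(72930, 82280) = 1870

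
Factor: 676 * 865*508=297047920 = 2^4*5^1 * 13^2 *127^1* 173^1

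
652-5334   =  -4682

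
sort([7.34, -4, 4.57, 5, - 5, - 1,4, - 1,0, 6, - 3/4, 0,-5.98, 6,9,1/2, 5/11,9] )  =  [ - 5.98, - 5, - 4 , - 1, - 1, - 3/4, 0, 0,5/11, 1/2, 4,4.57, 5,6, 6, 7.34, 9 , 9] 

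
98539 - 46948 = 51591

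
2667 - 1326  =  1341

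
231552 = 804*288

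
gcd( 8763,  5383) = 1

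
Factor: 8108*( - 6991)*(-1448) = 82077024544 = 2^5*181^1 * 2027^1 * 6991^1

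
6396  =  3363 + 3033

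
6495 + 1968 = 8463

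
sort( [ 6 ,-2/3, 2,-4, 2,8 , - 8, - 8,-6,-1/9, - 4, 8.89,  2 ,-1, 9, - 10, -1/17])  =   [ - 10, - 8, - 8, - 6 ,-4, - 4,  -  1 , -2/3, -1/9, - 1/17,2,2, 2,  6, 8,8.89, 9 ]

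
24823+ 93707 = 118530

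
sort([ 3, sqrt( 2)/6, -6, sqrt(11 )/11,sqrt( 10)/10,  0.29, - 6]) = [ - 6,-6, sqrt(2)/6 , 0.29 , sqrt(11)/11, sqrt(10) /10, 3 ]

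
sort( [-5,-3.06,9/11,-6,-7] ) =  [-7, - 6, - 5, - 3.06,9/11] 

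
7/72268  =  1/10324 = 0.00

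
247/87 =2 + 73/87 = 2.84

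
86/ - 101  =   - 1  +  15/101 = - 0.85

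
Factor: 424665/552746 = 2^( -1)*3^2*5^1*9437^1*276373^( - 1 ) 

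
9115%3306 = 2503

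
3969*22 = 87318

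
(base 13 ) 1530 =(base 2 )110000001001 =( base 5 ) 44311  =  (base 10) 3081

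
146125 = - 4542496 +4688621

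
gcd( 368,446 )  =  2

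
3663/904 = 4 + 47/904 =4.05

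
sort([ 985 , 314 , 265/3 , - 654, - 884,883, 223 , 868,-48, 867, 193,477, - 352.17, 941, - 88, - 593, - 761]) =[ - 884, - 761, - 654,  -  593,- 352.17, - 88 , - 48,265/3,  193,223 , 314, 477,867 , 868, 883,941, 985] 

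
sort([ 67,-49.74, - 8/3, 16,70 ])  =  [ - 49.74  ,-8/3,  16,67, 70 ]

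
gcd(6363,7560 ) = 63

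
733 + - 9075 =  - 8342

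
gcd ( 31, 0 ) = 31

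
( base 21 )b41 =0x1348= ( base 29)5p6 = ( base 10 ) 4936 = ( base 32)4q8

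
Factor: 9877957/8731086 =2^ ( - 1 )*3^( - 1 )*7^(-1 )*13^( - 1)*59^1*15991^(-1)*167423^1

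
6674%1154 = 904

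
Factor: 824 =2^3*103^1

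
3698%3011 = 687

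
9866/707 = 13 + 675/707 = 13.95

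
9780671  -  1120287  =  8660384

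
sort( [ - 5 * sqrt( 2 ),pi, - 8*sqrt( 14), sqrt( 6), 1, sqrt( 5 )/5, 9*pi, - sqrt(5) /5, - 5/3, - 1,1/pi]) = [-8*  sqrt( 14 ), - 5*sqrt( 2), - 5/3, - 1, - sqrt( 5) /5, 1/pi, sqrt( 5) /5,1, sqrt(6 ), pi,9 * pi] 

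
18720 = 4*4680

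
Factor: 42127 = 103^1 * 409^1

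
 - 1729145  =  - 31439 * 55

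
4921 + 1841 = 6762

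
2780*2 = 5560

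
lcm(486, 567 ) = 3402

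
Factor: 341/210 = 2^(-1) * 3^(-1 )*5^ (-1)*7^(-1)*11^1*31^1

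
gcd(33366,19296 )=402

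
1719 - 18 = 1701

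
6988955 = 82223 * 85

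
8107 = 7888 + 219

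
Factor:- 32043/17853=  - 541^ ( - 1) * 971^1=- 971/541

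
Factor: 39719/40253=39719^1*40253^( -1)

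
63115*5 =315575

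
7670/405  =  1534/81 = 18.94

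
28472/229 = 28472/229=124.33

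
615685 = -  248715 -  - 864400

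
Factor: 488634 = 2^1*3^1*81439^1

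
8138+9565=17703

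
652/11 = 59 + 3/11 = 59.27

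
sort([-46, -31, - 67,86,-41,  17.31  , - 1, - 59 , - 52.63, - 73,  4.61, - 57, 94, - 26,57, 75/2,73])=[-73,-67, - 59, -57, - 52.63,  -  46, -41,  -  31, - 26 , - 1,4.61, 17.31,75/2,57 , 73, 86, 94]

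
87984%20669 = 5308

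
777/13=59 + 10/13 =59.77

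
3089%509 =35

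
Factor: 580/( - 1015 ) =- 2^2  *7^( - 1)=- 4/7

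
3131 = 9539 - 6408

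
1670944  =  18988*88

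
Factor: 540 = 2^2*3^3*5^1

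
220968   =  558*396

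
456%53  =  32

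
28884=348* 83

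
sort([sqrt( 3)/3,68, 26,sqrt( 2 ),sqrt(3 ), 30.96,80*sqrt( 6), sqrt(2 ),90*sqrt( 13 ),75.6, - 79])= [ - 79 , sqrt( 3) /3,sqrt(2 ), sqrt( 2 ), sqrt( 3 ),26,30.96,68,75.6,80*sqrt(6 ),90 * sqrt( 13)] 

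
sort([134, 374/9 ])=[ 374/9, 134]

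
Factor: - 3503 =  - 31^1*113^1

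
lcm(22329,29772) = 89316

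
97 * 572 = 55484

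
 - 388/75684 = - 97/18921=-0.01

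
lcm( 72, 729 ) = 5832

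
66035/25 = 2641  +  2/5 = 2641.40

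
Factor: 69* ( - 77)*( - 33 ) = 175329 = 3^2* 7^1*11^2* 23^1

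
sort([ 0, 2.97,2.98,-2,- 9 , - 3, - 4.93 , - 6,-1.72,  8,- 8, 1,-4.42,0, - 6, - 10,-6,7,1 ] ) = [-10, - 9,-8, - 6, - 6, - 6,- 4.93, - 4.42, - 3 , - 2,-1.72, 0,0, 1,1, 2.97, 2.98 , 7,8]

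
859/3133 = 859/3133 = 0.27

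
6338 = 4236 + 2102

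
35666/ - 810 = -45+ 392/405= - 44.03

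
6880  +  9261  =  16141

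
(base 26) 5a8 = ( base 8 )7100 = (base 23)6KE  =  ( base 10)3648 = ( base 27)503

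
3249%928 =465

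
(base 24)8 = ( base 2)1000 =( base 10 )8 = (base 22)8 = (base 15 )8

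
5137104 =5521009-383905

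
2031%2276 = 2031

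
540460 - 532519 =7941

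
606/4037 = 606/4037=0.15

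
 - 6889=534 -7423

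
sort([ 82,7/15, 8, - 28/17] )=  [ - 28/17, 7/15,8,82]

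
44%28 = 16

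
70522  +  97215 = 167737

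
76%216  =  76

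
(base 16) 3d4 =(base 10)980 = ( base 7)2600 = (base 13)5A5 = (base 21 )24e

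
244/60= 4 + 1/15 = 4.07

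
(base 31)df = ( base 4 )12202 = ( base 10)418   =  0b110100010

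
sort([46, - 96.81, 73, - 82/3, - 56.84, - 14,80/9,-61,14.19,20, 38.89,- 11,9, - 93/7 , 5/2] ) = [-96.81, - 61, - 56.84,-82/3,-14,  -  93/7, - 11,5/2,80/9, 9,14.19 , 20, 38.89, 46,73]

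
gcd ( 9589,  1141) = 1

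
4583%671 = 557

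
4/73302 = 2/36651 = 0.00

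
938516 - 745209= 193307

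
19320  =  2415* 8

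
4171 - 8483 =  - 4312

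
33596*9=302364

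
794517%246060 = 56337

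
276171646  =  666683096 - 390511450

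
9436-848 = 8588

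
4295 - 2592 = 1703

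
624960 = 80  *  7812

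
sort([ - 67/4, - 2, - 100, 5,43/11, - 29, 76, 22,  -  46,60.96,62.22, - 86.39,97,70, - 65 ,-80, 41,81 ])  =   [-100, - 86.39,  -  80, - 65,-46,-29, - 67/4, - 2 , 43/11, 5,22, 41,60.96,62.22,70, 76,81,97 ] 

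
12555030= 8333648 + 4221382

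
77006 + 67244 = 144250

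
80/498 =40/249 = 0.16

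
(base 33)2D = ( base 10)79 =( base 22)3D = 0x4F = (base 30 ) 2j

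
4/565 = 4/565 = 0.01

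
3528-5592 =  - 2064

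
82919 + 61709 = 144628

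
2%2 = 0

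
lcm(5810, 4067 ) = 40670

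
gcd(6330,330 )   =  30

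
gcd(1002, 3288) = 6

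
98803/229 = 431 + 104/229 = 431.45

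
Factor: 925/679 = 5^2*7^ ( - 1)*37^1*97^( - 1 ) 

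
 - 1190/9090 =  - 1 + 790/909= - 0.13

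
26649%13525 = 13124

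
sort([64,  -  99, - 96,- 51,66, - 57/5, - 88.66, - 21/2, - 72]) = [ - 99, - 96,-88.66, - 72, - 51, - 57/5, -21/2,64,66 ]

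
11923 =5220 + 6703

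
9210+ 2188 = 11398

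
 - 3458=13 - 3471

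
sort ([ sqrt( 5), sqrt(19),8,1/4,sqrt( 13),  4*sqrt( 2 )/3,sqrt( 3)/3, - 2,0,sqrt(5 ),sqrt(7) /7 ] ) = [ - 2,0 , 1/4, sqrt( 7)/7, sqrt (3 ) /3, 4 * sqrt(2 )/3,sqrt(5), sqrt( 5),sqrt(13),sqrt(19), 8 ]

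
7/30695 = 1/4385 = 0.00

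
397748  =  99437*4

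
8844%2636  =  936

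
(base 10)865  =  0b1101100001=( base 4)31201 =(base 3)1012001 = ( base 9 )1161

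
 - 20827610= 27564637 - 48392247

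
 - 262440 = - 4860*54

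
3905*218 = 851290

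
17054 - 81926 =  - 64872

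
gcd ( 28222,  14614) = 2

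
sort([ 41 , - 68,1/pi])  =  [ - 68,1/pi,41]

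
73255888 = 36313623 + 36942265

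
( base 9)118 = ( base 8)142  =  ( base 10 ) 98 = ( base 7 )200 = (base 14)70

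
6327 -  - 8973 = 15300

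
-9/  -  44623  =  9/44623 = 0.00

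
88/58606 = 44/29303=0.00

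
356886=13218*27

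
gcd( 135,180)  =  45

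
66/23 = 2 + 20/23 = 2.87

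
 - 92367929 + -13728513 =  - 106096442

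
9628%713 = 359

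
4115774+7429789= 11545563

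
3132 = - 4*( - 783 )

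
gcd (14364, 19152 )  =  4788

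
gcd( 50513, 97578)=1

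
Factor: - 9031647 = -3^1 * 317^1*9497^1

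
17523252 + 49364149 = 66887401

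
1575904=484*3256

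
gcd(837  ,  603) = 9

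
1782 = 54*33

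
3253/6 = 3253/6 = 542.17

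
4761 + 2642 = 7403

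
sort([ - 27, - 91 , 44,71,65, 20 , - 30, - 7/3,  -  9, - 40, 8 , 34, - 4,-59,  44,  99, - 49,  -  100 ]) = [ - 100, - 91, - 59, - 49, - 40,-30, - 27,- 9, - 4, - 7/3, 8, 20,34,44,44, 65,71,99]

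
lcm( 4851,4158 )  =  29106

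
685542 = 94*7293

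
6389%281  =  207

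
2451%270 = 21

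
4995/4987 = 4995/4987  =  1.00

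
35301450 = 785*44970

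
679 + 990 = 1669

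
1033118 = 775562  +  257556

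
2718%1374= 1344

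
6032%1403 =420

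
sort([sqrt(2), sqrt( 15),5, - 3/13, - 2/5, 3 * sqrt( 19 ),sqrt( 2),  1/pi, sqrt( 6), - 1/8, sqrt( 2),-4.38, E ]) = [ - 4.38 , - 2/5, - 3/13, - 1/8, 1/pi, sqrt (2), sqrt( 2),sqrt(2 ),sqrt( 6) , E, sqrt( 15 ),5,3*sqrt( 19)]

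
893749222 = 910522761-16773539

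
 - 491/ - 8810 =491/8810= 0.06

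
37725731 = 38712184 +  - 986453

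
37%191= 37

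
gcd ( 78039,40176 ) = 9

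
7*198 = 1386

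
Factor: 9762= 2^1  *  3^1*1627^1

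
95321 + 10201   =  105522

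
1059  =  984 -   -  75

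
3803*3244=12336932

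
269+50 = 319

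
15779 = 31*509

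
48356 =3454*14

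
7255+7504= 14759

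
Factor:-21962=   -2^1*79^1*139^1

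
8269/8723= 8269/8723 =0.95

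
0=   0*871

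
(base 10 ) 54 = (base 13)42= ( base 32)1m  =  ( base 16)36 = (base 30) 1O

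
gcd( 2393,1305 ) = 1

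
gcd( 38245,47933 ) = 1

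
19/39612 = 19/39612 = 0.00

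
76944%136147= 76944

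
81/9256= 81/9256= 0.01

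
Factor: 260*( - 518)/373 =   -  134680/373 = -2^3*5^1 *7^1*13^1*37^1 * 373^( - 1) 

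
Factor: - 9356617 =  - 67^1 * 359^1*389^1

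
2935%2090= 845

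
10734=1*10734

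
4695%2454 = 2241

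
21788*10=217880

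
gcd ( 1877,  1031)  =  1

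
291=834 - 543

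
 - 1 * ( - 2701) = 2701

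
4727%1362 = 641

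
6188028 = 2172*2849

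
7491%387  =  138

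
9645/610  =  1929/122  =  15.81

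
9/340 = 9/340 = 0.03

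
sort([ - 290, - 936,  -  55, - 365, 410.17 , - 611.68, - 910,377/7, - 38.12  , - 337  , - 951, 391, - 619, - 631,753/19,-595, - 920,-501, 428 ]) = [-951, - 936, - 920, - 910, - 631, - 619, - 611.68, - 595 , - 501, - 365, - 337, - 290, - 55 , - 38.12,753/19 , 377/7,391, 410.17, 428] 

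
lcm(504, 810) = 22680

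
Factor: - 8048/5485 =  - 2^4*5^( -1)*503^1*1097^ ( - 1)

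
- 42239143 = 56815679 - 99054822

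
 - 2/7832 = -1+ 3915/3916 = - 0.00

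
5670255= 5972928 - 302673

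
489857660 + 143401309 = 633258969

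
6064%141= 1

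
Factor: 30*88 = 2^4*3^1 *5^1*11^1 = 2640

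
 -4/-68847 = 4/68847 = 0.00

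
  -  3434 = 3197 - 6631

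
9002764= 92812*97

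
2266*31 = 70246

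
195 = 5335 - 5140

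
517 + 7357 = 7874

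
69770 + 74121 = 143891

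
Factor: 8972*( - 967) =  - 2^2*967^1*2243^1=- 8675924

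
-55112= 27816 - 82928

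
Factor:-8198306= -2^1*1667^1*2459^1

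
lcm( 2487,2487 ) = 2487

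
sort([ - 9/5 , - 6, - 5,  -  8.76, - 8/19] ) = [ - 8.76 ,  -  6, - 5, - 9/5,-8/19]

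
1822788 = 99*18412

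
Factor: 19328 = 2^7*151^1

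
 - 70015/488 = - 70015/488 = -143.47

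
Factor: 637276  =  2^2*159319^1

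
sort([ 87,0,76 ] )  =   [0, 76, 87 ] 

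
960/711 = 320/237 = 1.35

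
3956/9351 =3956/9351= 0.42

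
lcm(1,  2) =2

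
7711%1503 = 196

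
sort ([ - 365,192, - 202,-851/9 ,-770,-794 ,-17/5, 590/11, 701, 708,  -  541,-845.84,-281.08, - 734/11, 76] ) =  [ - 845.84,-794,-770, - 541, - 365,-281.08, - 202,-851/9, - 734/11,-17/5,590/11, 76, 192,  701, 708]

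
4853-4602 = 251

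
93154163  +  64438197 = 157592360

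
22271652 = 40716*547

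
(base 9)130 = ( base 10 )108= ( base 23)4G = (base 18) 60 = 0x6C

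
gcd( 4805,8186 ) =1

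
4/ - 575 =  - 1 + 571/575 = - 0.01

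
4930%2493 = 2437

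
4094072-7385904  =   - 3291832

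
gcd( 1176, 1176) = 1176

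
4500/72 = 125/2 = 62.50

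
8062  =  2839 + 5223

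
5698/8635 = 518/785 = 0.66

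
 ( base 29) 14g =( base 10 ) 973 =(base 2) 1111001101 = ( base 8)1715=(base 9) 1301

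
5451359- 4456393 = 994966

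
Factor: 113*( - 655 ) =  - 74015 = - 5^1*113^1 * 131^1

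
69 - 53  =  16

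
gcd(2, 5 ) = 1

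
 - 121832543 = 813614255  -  935446798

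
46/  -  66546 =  - 23/33273 = - 0.00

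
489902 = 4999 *98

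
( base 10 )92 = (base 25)3h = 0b1011100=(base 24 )3k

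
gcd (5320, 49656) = 8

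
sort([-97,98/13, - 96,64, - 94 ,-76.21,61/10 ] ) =[-97  , - 96, - 94, - 76.21,61/10,98/13,  64]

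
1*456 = 456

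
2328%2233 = 95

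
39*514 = 20046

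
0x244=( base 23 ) 125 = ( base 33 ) hj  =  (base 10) 580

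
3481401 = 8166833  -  4685432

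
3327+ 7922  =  11249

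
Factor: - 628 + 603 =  - 25 = -5^2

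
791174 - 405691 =385483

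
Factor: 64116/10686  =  6 = 2^1*3^1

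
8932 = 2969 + 5963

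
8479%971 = 711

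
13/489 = 13/489 = 0.03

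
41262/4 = 20631/2  =  10315.50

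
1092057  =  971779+120278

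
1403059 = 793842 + 609217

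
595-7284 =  - 6689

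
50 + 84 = 134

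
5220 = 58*90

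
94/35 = 2 + 24/35 = 2.69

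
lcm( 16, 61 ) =976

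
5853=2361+3492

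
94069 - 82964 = 11105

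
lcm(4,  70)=140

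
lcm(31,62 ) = 62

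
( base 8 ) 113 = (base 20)3f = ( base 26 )2n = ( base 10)75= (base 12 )63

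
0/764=0 = 0.00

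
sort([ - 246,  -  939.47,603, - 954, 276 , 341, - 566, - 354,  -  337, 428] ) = [ - 954, - 939.47, - 566 ,  -  354 , - 337,  -  246, 276,341,  428, 603 ] 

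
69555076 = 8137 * 8548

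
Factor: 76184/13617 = 2^3 * 3^( - 2 )*17^( - 1) * 107^1=856/153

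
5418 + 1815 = 7233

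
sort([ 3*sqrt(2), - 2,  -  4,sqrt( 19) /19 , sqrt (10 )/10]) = [ - 4, - 2 , sqrt(19 ) /19,  sqrt ( 10) /10,3*sqrt(2) ]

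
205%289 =205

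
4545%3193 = 1352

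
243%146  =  97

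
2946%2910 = 36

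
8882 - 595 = 8287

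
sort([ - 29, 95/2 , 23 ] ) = [ - 29,23,95/2 ]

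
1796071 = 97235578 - 95439507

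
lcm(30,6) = 30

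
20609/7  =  20609/7 = 2944.14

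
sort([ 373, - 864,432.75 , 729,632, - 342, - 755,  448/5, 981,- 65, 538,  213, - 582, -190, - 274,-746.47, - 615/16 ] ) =[ - 864 ,-755, - 746.47, - 582, - 342, - 274, - 190, - 65,-615/16,  448/5,213,  373,432.75,  538 , 632,  729, 981] 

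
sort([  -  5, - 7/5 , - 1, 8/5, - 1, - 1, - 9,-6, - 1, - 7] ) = [ - 9, - 7,  -  6,  -  5 , - 7/5,- 1, - 1 , - 1, -1, 8/5]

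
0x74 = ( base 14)84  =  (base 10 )116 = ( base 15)7b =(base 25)4G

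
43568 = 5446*8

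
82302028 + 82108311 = 164410339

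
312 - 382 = -70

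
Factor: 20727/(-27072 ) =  - 49/64 =- 2^( - 6 )  *  7^2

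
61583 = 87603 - 26020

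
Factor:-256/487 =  - 2^8*487^( - 1)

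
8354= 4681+3673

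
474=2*237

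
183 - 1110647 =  -1110464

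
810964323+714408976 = 1525373299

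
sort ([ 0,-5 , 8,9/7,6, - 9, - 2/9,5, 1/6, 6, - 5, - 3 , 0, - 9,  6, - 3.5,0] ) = [ - 9 , - 9, - 5, - 5, - 3.5, - 3, - 2/9, 0, 0, 0,1/6,9/7, 5,6, 6, 6, 8]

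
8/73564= 2/18391 = 0.00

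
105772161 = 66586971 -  - 39185190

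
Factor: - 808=-2^3 *101^1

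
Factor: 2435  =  5^1*487^1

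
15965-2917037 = - 2901072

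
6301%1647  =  1360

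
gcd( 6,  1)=1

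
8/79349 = 8/79349=0.00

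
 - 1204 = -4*301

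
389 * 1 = 389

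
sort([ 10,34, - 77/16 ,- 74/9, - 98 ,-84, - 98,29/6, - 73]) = [ - 98, - 98, - 84,  -  73, - 74/9, - 77/16 , 29/6,10,34] 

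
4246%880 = 726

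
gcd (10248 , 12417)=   3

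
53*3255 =172515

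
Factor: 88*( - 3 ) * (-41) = 2^3 * 3^1*11^1*41^1 = 10824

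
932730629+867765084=1800495713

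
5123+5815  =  10938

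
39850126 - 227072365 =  - 187222239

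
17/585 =17/585 = 0.03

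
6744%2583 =1578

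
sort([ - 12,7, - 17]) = [ - 17, - 12,7] 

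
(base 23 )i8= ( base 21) K2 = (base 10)422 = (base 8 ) 646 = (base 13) 266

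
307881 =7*43983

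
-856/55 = -16 + 24/55 = -15.56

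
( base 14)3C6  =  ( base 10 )762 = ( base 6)3310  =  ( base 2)1011111010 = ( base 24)17i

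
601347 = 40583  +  560764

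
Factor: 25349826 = 2^1*  3^1*47^1*241^1*373^1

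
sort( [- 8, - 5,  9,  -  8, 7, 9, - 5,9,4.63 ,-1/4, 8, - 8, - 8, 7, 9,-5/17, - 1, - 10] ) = [ - 10, - 8,- 8, - 8, - 8,-5, - 5 , - 1, - 5/17 , - 1/4, 4.63,7,7,8,9, 9, 9,  9]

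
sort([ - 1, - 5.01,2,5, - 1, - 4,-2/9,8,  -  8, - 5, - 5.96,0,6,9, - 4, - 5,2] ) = [ - 8, - 5.96, - 5.01,-5, - 5, - 4, - 4, - 1  ,-1, -2/9, 0,2, 2,5,6,8,9]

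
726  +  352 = 1078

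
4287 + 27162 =31449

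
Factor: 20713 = 7^1 * 11^1*269^1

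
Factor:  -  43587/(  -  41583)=87/83=3^1*29^1*83^( - 1 )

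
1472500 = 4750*310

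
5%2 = 1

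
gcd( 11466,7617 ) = 3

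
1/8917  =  1/8917=0.00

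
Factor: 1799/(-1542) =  - 7/6=- 2^( - 1 )*3^( - 1 )*7^1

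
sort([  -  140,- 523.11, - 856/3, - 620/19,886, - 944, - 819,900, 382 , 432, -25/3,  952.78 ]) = [ - 944, - 819,  -  523.11,  -  856/3, - 140, - 620/19, - 25/3, 382,432,886, 900,952.78]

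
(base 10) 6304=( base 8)14240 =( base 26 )98c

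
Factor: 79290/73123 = 90/83 = 2^1*3^2  *5^1 *83^( - 1) 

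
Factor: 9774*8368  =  2^5 * 3^3 * 181^1*523^1 =81788832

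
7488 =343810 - 336322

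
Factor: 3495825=3^3*5^2*5179^1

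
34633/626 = 34633/626= 55.32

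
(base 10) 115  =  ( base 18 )67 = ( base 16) 73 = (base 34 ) 3d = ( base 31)3m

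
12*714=8568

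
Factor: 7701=3^1*17^1*151^1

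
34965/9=3885 = 3885.00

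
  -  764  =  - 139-625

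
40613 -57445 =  - 16832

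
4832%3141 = 1691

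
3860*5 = 19300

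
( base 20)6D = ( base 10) 133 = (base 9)157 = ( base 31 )49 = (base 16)85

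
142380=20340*7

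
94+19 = 113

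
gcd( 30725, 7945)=5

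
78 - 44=34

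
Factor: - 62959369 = -11^1*19^1*301241^1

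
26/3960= 13/1980 = 0.01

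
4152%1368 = 48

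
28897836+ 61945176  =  90843012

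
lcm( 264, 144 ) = 1584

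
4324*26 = 112424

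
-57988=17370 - 75358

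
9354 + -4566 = 4788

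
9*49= 441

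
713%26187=713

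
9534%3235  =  3064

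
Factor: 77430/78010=267/269 =3^1*89^1*  269^ ( - 1 ) 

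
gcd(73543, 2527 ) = 1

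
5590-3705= 1885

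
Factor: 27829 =17^1*1637^1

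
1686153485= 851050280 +835103205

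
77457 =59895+17562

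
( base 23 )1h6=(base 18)2f8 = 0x39e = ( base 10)926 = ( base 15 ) 41b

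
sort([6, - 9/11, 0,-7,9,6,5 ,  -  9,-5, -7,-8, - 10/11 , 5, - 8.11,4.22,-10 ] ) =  [-10, - 9,- 8.11, - 8,  -  7,  -  7, - 5,-10/11,  -  9/11,0,4.22,5,5,6,6  ,  9]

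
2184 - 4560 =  - 2376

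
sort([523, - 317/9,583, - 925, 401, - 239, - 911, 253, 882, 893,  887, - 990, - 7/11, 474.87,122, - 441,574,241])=[-990,- 925, - 911,  -  441, - 239, - 317/9, - 7/11 , 122, 241,253,401,474.87, 523,574,583,882, 887, 893]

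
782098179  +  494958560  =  1277056739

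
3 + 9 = 12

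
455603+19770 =475373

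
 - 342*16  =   - 5472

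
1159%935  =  224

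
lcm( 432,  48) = 432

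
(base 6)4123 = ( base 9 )1226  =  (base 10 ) 915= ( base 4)32103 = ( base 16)393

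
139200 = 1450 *96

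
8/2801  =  8/2801 = 0.00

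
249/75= 83/25=3.32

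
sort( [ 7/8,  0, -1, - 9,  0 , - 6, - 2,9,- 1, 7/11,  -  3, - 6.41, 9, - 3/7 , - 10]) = [ - 10  ,-9 , - 6.41,  -  6, - 3, - 2, - 1, - 1, -3/7, 0, 0 , 7/11,  7/8, 9, 9]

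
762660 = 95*8028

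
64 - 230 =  - 166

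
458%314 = 144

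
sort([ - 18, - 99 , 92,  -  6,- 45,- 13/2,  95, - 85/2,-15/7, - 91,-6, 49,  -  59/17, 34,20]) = [ - 99,-91,-45, - 85/2, - 18,-13/2,-6,  -  6,-59/17 , - 15/7,20, 34,49 , 92,95] 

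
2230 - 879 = 1351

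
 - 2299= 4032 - 6331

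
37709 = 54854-17145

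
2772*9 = 24948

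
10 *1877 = 18770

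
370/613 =370/613 = 0.60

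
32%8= 0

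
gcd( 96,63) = 3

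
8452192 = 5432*1556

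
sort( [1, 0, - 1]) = [ - 1, 0 , 1]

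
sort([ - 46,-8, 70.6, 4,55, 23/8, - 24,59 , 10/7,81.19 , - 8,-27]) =[- 46 , - 27 , - 24, - 8 ,-8,  10/7, 23/8,4, 55 , 59,70.6 , 81.19]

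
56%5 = 1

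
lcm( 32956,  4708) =32956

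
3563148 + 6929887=10493035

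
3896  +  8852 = 12748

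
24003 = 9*2667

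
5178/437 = 11 + 371/437= 11.85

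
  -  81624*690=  - 56320560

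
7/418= 7/418 = 0.02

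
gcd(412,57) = 1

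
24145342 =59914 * 403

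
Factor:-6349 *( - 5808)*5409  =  199456831728= 2^4 * 3^3*7^1*11^2*601^1 * 907^1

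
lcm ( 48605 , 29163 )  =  145815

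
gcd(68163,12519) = 3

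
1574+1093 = 2667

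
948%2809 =948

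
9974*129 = 1286646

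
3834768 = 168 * 22826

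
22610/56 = 403+ 3/4 = 403.75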